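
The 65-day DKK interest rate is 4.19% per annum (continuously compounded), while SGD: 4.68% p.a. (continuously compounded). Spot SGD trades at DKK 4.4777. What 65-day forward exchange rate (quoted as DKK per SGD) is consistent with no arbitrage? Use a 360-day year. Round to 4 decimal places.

T = 65/360 years.
DKK accumulates by e^(0.0419×65/360) = 1.007594.
Growth of 1 SGD over T: e^(0.0468×65/360) = 1.0084858.
Forward (DKK per SGD) = 4.4777 × 1.007594 / 1.0084858 = 4.473740.

4.4737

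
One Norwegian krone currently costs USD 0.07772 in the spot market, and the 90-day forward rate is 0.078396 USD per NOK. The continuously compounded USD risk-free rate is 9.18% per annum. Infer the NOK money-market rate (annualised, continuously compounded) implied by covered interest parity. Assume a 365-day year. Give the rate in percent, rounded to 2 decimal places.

5.67%

T = 90/365 years.
CIP gives F = S · g_USD/g_NOK, so g_USD/g_NOK = 0.078396/0.07772 = 1.0086979.
The USD side grows by e^(0.0918×90/365) = 1.0228937.
That pins the NOK growth at 1.0140734.
r = ln(1.0140734)/(90/365) = 0.056678 → 5.67%.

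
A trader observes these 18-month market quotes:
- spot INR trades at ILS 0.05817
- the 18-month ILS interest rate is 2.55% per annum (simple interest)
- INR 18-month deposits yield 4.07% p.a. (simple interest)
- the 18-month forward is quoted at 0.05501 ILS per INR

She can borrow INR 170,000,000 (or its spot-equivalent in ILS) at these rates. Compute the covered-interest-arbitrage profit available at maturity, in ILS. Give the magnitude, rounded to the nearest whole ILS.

ILS 344,529

T = 18/12 years.
Route A — deposit INR, sell forward: 170,000,000 × 1.061050 × 0.05501 = ILS 9,922,621.29.
Route B — convert at spot, deposit ILS: 170,000,000 × 0.05817 × 1.038250 = ILS 10,267,150.43.
The quoted forward undervalues INR, so borrow INR, convert to ILS at spot, deposit the ILS at 2.55%, and buy INR forward at 0.05501 to cover the loan.
Arbitrage profit = |9,922,621.29 − 10,267,150.43| = ILS 344,529.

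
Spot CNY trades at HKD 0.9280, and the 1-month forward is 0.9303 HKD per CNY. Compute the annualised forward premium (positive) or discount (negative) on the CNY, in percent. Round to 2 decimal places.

+2.97%

T = 1/12 years.
Period premium: (0.9303 − 0.928)/0.928 = 0.0024784.
Annualise by dividing by T: 0.0024784 / (1/12) = 0.029741 → 2.97%.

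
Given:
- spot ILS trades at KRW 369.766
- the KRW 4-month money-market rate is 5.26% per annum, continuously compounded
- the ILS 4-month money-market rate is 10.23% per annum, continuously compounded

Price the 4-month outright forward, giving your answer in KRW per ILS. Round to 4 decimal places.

363.6907

T = 4/12 years.
KRW growth factor: e^(0.0526×4/12) = 1.017687945.
Growth of 1 ILS over T: e^(0.1023×4/12) = 1.03468807.
CIP: F = S · (grow KRW)/(grow ILS) = 369.766 × 1.017687945/1.03468807 = 363.690673 KRW per ILS.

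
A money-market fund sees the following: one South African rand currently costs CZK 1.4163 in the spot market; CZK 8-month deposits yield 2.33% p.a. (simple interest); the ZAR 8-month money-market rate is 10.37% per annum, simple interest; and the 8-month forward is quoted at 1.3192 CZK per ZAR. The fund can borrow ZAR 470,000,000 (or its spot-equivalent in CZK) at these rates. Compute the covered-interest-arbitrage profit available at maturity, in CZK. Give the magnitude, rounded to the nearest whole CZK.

CZK 13,112,608

T = 8/12 years.
Invest the ZAR and cover forward: 470,000,000 × 1.06913333333 × 1.3192 = CZK 662,888,325.86.
Convert at spot and invest in CZK: 470,000,000 × 1.4163 × 1.01553333333 = CZK 676,000,934.20.
The quoted forward undervalues ZAR, so borrow ZAR, convert to CZK at spot, deposit the CZK at 2.33%, and buy ZAR forward at 1.3192 to cover the loan.
Arbitrage profit = |662,888,325.86 − 676,000,934.20| = CZK 13,112,608.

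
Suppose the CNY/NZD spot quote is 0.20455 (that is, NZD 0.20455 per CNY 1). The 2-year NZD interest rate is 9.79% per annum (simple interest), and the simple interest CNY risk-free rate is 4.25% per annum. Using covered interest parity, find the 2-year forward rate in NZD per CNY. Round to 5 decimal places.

T = 2 years.
NZD growth factor: 1 + 0.0979×2 = 1.195800.
CNY accumulates by 1 + 0.0425×2 = 1.085000.
CIP: F = S · (grow NZD)/(grow CNY) = 0.20455 × 1.195800/1.085000 = 0.2254386 NZD per CNY.

0.22544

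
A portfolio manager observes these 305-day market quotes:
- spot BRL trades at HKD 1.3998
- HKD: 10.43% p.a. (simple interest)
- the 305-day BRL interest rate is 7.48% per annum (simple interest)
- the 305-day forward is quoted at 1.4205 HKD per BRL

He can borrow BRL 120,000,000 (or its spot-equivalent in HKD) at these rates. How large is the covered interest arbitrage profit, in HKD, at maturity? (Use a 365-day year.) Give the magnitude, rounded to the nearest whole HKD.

T = 305/365 years.
Keep in BRL, deliver into the forward: 120,000,000·1.06250410959·1.4205 = HKD 181,114,450.52.
Swap to HKD now, deposit: 120,000,000·1.3998·1.08715479452 = HKD 182,615,913.76.
The quoted forward undervalues BRL, so borrow BRL, convert to HKD at spot, deposit the HKD at 10.43%, and buy BRL forward at 1.4205 to cover the loan.
The gap between the two covered legs is HKD 1,501,463.

HKD 1,501,463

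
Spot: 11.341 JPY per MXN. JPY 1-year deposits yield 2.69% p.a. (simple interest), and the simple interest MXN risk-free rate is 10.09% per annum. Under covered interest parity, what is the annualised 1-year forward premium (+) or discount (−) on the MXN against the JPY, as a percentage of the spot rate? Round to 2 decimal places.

T = 1 year.
No-arbitrage forward: 11.341 × 1.026900 / 1.100900 = 10.578684 JPY/MXN.
Annualised premium = (F − S)/S × (1/T) = (10.578684 − 11.341)/11.341 ÷ 1 = -6.72%.

-6.72%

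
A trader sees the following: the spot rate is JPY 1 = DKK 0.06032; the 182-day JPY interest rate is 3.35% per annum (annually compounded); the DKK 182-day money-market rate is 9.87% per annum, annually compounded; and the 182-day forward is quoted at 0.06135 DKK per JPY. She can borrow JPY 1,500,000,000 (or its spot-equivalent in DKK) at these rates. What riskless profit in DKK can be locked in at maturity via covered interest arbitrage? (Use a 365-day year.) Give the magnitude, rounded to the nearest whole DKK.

T = 182/365 years.
Keep in JPY, deliver into the forward: 1,500,000,000·1.0165661331·0.06135 = DKK 93,549,498.40.
Swap to DKK now, deposit: 1,500,000,000·0.06032·1.0480537674 = DKK 94,827,904.87.
The quoted forward undervalues JPY, so borrow JPY, convert to DKK at spot, deposit the DKK at 9.87%, and buy JPY forward at 0.06135 to cover the loan.
Profit = 94,827,904.87 − 93,549,498.40 = DKK 1,278,406.

DKK 1,278,406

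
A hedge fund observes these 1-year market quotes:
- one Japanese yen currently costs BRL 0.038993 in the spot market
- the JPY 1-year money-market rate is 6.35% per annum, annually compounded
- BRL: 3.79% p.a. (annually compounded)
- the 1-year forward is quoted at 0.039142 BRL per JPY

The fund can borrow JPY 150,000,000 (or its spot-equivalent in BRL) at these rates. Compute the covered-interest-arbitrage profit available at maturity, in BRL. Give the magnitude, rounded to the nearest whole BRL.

BRL 173,502

T = 1 year.
Route A — deposit JPY, sell forward: 150,000,000 × 1.063500 × 0.039142 = BRL 6,244,127.55.
Route B — convert at spot, deposit BRL: 150,000,000 × 0.038993 × 1.037900 = BRL 6,070,625.21.
The quoted forward overvalues JPY, so borrow BRL, buy JPY at spot, deposit the JPY at 6.35%, and sell the proceeds forward at 0.039142.
The gap between the two covered legs is BRL 173,502.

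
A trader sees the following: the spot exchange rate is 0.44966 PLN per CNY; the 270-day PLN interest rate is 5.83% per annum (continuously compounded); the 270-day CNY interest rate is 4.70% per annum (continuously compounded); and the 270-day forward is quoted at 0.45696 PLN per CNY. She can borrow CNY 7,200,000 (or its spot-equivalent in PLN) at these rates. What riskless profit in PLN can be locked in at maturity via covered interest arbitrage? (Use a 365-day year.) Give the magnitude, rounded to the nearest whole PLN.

T = 270/365 years.
Invest the CNY and cover forward: 7,200,000 × 1.035378565 × 0.45696 = PLN 3,406,511.44.
Convert at spot and invest in PLN: 7,200,000 × 0.44966 × 1.044069468 = PLN 3,380,229.19.
The quoted forward overvalues CNY, so borrow PLN, buy CNY at spot, deposit the CNY at 4.70%, and sell the proceeds forward at 0.45696.
Profit = 3,406,511.44 − 3,380,229.19 = PLN 26,282.

PLN 26,282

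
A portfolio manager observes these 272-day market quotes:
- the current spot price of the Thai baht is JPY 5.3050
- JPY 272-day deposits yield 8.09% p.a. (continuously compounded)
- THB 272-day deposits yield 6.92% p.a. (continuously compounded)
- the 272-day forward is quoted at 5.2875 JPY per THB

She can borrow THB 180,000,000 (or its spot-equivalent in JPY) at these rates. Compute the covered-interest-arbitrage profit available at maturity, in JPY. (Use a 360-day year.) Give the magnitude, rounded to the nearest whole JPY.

JPY 12,252,914

T = 272/360 years.
Route A — deposit THB, sell forward: 180,000,000 × 1.05367541201 × 5.2875 = JPY 1,002,835,573.38.
Route B — convert at spot, deposit JPY: 180,000,000 × 5.3050 × 1.06303119428 = JPY 1,015,088,487.42.
The quoted forward undervalues THB, so borrow THB, convert to JPY at spot, deposit the JPY at 8.09%, and buy THB forward at 5.2875 to cover the loan.
Arbitrage profit = |1,002,835,573.38 − 1,015,088,487.42| = JPY 12,252,914.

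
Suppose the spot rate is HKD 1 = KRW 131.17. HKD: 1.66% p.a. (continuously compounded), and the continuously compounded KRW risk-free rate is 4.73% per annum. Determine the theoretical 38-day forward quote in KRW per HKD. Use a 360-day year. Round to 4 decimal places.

131.5958

T = 38/360 years.
KRW accumulates by e^(0.0473×38/360) = 1.005005262.
HKD accumulates by e^(0.0166×38/360) = 1.001753758.
CIP: F = S · (grow KRW)/(grow HKD) = 131.17 × 1.005005262/1.001753758 = 131.595753 KRW per HKD.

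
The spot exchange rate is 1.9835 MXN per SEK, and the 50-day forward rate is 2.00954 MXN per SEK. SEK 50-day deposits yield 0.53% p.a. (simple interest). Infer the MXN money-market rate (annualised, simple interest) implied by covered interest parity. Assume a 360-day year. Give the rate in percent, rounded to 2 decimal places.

9.99%

T = 50/360 years.
CIP gives F = S · g_MXN/g_SEK, so g_MXN/g_SEK = 2.00954/1.9835 = 1.0131283.
The SEK side grows by 1 + 0.0053×50/360 = 1.0007361.
So the MXN growth factor = 1.0138741.
(1.0138741 − 1)/T = 0.099894, i.e. 9.99%.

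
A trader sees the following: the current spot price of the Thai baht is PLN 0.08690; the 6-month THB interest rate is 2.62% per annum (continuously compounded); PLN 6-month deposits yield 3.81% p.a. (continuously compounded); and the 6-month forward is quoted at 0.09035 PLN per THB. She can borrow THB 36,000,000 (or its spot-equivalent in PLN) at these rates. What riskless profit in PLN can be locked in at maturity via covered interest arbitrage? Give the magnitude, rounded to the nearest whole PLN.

PLN 106,922

T = 6/12 years.
Route A — deposit THB, sell forward: 36,000,000 × 1.013186181 × 0.09035 = PLN 3,295,489.37.
Route B — convert at spot, deposit PLN: 36,000,000 × 0.08690 × 1.019232609 = PLN 3,188,567.29.
The quoted forward overvalues THB, so borrow PLN, buy THB at spot, deposit the THB at 2.62%, and sell the proceeds forward at 0.09035.
Arbitrage profit = |3,295,489.37 − 3,188,567.29| = PLN 106,922.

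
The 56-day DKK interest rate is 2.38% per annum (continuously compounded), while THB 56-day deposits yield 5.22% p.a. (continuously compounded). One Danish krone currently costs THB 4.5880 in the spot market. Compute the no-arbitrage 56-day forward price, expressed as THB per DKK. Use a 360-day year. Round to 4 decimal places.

T = 56/360 years.
THB growth factor: e^(0.0522×56/360) = 1.0081531.
Growth of 1 DKK over T: e^(0.0238×56/360) = 1.0037091.
Forward (THB per DKK) = 4.588 × 1.0081531 / 1.0037091 = 4.608314.

4.6083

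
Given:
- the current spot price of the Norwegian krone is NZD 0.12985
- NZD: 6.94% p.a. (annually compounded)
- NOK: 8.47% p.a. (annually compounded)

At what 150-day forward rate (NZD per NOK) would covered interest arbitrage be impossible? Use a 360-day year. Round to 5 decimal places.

0.12908

T = 150/360 years.
NZD accumulates by (1 + 0.0694)^(150/360) = 1.0283519.
NOK growth factor: (1 + 0.0847)^(150/360) = 1.0344568.
CIP: F = S · (grow NZD)/(grow NOK) = 0.12985 × 1.0283519/1.0344568 = 0.1290837 NZD per NOK.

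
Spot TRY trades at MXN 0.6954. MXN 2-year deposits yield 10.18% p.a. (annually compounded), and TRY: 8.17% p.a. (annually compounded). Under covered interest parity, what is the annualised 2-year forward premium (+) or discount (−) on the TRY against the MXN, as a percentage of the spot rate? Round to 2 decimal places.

+1.88%

T = 2 years.
No-arbitrage forward: 0.6954 × 1.2139632 / 1.1700749 = 0.7214837 MXN/TRY.
Annualised premium = (F − S)/S × (1/T) = (0.7214837 − 0.6954)/0.6954 ÷ 2 = 1.88%.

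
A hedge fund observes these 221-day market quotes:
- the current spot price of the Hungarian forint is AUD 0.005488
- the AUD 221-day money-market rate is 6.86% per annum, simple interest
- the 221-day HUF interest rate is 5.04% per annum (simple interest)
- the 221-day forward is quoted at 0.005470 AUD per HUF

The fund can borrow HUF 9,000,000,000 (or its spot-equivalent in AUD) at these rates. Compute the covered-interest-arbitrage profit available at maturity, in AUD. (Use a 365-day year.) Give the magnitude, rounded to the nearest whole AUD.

AUD 711,230

T = 221/365 years.
Keep in HUF, deliver into the forward: 9,000,000,000·1.0305161644·0.005470 = AUD 50,732,310.77.
Swap to AUD now, deposit: 9,000,000,000·0.005488·1.0415358904 = AUD 51,443,540.70.
The quoted forward undervalues HUF, so borrow HUF, convert to AUD at spot, deposit the AUD at 6.86%, and buy HUF forward at 0.005470 to cover the loan.
Profit = 51,443,540.70 − 50,732,310.77 = AUD 711,230.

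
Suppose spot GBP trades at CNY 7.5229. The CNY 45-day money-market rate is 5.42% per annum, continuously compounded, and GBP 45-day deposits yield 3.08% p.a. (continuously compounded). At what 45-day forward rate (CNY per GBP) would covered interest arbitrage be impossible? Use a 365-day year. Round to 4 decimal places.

7.5446

T = 45/365 years.
CNY accumulates by e^(0.0542×45/365) = 1.0067046.
Growth of 1 GBP over T: e^(0.0308×45/365) = 1.0038045.
Forward (CNY per GBP) = 7.5229 × 1.0067046 / 1.0038045 = 7.544634.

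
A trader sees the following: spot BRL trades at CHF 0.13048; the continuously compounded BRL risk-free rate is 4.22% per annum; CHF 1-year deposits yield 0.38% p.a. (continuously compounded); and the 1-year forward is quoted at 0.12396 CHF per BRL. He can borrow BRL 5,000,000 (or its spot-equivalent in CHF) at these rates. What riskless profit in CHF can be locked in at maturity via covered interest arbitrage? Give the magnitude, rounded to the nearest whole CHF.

T = 1 year.
Route A — deposit BRL, sell forward: 5,000,000 × 1.04310308 × 0.12396 = CHF 646,515.29.
Route B — convert at spot, deposit CHF: 5,000,000 × 0.13048 × 1.00380723 = CHF 654,883.84.
The quoted forward undervalues BRL, so borrow BRL, convert to CHF at spot, deposit the CHF at 0.38%, and buy BRL forward at 0.12396 to cover the loan.
Arbitrage profit = |646,515.29 − 654,883.84| = CHF 8,369.

CHF 8,369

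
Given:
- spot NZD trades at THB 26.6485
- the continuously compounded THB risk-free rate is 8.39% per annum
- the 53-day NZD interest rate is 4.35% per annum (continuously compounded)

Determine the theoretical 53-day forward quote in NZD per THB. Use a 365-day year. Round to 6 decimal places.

0.037306

T = 53/365 years.
THB growth factor: e^(0.0839×53/365) = 1.0122573.
NZD accumulates by e^(0.0435×53/365) = 1.0063364.
Forward (THB per NZD) = 26.6485 × 1.0122573 / 1.0063364 = 26.80529.
Invert for NZD per THB: 1 / 26.80529 = 0.037306.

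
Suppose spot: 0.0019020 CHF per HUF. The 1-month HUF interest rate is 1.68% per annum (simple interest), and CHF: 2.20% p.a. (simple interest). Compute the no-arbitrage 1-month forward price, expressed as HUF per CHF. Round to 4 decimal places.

525.5349

T = 1/12 years.
CHF growth factor: 1 + 0.0220×1/12 = 1.001833333.
Growth of 1 HUF over T: 1 + 0.0168×1/12 = 1.001400.
Forward (CHF per HUF) = 0.001902 × 1.001833333 / 1.001400 = 0.00190282305.
Invert for HUF per CHF: 1 / 0.00190282305 = 525.5349.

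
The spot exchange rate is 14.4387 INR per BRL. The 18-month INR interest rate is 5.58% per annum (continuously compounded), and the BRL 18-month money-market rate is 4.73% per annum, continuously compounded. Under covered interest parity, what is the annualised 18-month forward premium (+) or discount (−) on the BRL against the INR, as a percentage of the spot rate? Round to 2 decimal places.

T = 18/12 years.
F = S · g_INR/g_BRL = 14.4387 × 1.0873027/1.0735275 = 14.6239733.
Annualised premium = (F − S)/S × (1/T) = (14.6239733 − 14.4387)/14.4387 ÷ (18/12) = 0.86%.

+0.86%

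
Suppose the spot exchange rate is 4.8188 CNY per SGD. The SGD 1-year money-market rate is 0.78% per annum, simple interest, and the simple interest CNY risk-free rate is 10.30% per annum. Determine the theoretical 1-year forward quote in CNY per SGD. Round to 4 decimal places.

5.2740

T = 1 year.
CNY accumulates by 1 + 0.1030×1 = 1.103000.
SGD accumulates by 1 + 0.0078×1 = 1.007800.
So F = 4.8188 × 1.103000 / 1.007800 = 5.273999 (CNY/SGD).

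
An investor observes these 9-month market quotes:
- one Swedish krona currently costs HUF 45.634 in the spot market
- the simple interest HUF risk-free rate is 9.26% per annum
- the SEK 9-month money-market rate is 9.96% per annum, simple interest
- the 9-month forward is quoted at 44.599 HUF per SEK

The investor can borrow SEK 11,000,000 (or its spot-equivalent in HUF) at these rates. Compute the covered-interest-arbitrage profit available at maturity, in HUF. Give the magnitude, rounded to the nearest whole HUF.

T = 9/12 years.
Invest the SEK and cover forward: 11,000,000 × 1.074700 × 44.599 = HUF 527,235,998.30.
Convert at spot and invest in HUF: 11,000,000 × 45.634 × 1.069450 = HUF 536,836,094.30.
The quoted forward undervalues SEK, so borrow SEK, convert to HUF at spot, deposit the HUF at 9.26%, and buy SEK forward at 44.599 to cover the loan.
Arbitrage profit = |527,235,998.30 − 536,836,094.30| = HUF 9,600,096.

HUF 9,600,096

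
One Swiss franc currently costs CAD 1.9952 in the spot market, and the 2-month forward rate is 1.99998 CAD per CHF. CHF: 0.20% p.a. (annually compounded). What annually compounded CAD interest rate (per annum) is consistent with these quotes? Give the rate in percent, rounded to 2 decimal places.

1.65%

T = 2/12 years.
F/S = 1.99998/1.9952 = 1.0023957 = (growth of CAD) / (growth of CHF).
CHF growth factor: (1 + 0.0020)^(2/12) = 1.0003331.
Hence g_CAD = 1.0027296.
Annualise: 1.0027296^(12/2) − 1 = 0.016490 = 1.65%.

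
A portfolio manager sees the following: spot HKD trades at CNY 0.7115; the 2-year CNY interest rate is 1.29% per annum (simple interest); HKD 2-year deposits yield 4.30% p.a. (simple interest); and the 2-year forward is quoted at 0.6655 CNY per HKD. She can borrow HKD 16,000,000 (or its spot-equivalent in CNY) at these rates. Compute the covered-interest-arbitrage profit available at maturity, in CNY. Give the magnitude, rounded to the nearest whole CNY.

T = 2 years.
Invest the HKD and cover forward: 16,000,000 × 1.086000 × 0.6655 = CNY 11,563,728.00.
Convert at spot and invest in CNY: 16,000,000 × 0.7115 × 1.025800 = CNY 11,677,707.20.
The quoted forward undervalues HKD, so borrow HKD, convert to CNY at spot, deposit the CNY at 1.29%, and buy HKD forward at 0.6655 to cover the loan.
Profit = 11,677,707.20 − 11,563,728.00 = CNY 113,979.

CNY 113,979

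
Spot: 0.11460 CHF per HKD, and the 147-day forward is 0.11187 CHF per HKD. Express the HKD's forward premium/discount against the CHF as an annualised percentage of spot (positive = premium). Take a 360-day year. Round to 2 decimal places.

T = 147/360 years.
(F − S)/S = (0.11187 − 0.1146)/0.1146 = -0.0238220.
×(1/T) gives -5.83% p.a.

-5.83%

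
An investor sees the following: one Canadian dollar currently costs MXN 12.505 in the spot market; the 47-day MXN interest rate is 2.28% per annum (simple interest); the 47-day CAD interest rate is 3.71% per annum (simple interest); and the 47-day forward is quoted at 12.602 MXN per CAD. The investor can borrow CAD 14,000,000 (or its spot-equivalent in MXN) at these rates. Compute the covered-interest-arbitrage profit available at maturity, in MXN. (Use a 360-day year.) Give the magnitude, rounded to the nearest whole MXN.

T = 47/360 years.
Route A — deposit CAD, sell forward: 14,000,000 × 1.00484361111 × 12.602 = MXN 177,282,548.62.
Route B — convert at spot, deposit MXN: 14,000,000 × 12.505 × 1.00297666667 = MXN 175,591,125.03.
The quoted forward overvalues CAD, so borrow MXN, buy CAD at spot, deposit the CAD at 3.71%, and sell the proceeds forward at 12.602.
Arbitrage profit = |177,282,548.62 − 175,591,125.03| = MXN 1,691,424.

MXN 1,691,424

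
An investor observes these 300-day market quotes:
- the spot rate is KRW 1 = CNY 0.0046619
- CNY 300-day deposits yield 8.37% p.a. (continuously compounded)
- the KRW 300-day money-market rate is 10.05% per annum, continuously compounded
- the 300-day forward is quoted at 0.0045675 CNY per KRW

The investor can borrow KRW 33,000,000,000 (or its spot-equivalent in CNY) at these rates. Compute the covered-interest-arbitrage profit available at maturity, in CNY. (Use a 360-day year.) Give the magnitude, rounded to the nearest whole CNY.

T = 300/360 years.
Route A — deposit KRW, sell forward: 33,000,000,000 × 1.08735702057 × 0.0045675 = CNY 163,894,605.32.
Route B — convert at spot, deposit CNY: 33,000,000,000 × 0.0046619 × 1.07224008772 = CNY 164,956,310.14.
The quoted forward undervalues KRW, so borrow KRW, convert to CNY at spot, deposit the CNY at 8.37%, and buy KRW forward at 0.0045675 to cover the loan.
Profit = 164,956,310.14 − 163,894,605.32 = CNY 1,061,705.

CNY 1,061,705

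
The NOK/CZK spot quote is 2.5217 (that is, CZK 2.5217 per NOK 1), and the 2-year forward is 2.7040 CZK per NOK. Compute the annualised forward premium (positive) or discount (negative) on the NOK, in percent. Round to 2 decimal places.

T = 2 years.
Period premium: (2.7040 − 2.5217)/2.5217 = 0.0722925.
×(1/T) gives 3.61% p.a.

+3.61%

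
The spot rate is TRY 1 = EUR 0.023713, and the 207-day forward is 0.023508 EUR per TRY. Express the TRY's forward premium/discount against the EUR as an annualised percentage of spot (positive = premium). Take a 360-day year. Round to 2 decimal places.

-1.50%

T = 207/360 years.
Period premium: (0.023508 − 0.023713)/0.023713 = -0.0086450.
Per annum: -0.0086450 / (207/360) = -0.015035 = -1.50%.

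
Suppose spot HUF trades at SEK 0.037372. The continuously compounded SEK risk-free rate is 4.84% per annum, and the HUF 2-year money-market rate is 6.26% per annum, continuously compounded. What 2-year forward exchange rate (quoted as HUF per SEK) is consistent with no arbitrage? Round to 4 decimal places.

27.5288

T = 2 years.
Growth of 1 SEK over T: e^(0.0484×2) = 1.10164002.
Growth of 1 HUF over T: e^(0.0626×2) = 1.13337511.
CIP: F = S · (grow SEK)/(grow HUF) = 0.037372 × 1.10164002/1.13337511 = 0.036325565 SEK per HUF.
Quoted the other way: 1/0.036325565 = 27.5288 HUF per SEK.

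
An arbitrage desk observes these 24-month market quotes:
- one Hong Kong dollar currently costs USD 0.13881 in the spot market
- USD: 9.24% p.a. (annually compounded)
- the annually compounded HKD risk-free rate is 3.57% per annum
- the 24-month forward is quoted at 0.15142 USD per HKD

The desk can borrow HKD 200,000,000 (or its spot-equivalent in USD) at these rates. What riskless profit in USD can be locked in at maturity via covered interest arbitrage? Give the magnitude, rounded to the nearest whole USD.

T = 2 years.
Keep in HKD, deliver into the forward: 200,000,000·1.07267449·0.15142 = USD 32,484,874.26.
Swap to USD now, deposit: 200,000,000·0.13881·1.19333776 = USD 33,129,442.89.
The quoted forward undervalues HKD, so borrow HKD, convert to USD at spot, deposit the USD at 9.24%, and buy HKD forward at 0.15142 to cover the loan.
The gap between the two covered legs is USD 644,569.

USD 644,569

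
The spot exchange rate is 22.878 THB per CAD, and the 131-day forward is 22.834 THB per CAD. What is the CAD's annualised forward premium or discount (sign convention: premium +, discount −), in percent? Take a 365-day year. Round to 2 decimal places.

-0.54%

T = 131/365 years.
Period premium: (22.834 − 22.878)/22.878 = -0.0019232.
Annualise by dividing by T: -0.0019232 / (131/365) = -0.005359 → -0.54%.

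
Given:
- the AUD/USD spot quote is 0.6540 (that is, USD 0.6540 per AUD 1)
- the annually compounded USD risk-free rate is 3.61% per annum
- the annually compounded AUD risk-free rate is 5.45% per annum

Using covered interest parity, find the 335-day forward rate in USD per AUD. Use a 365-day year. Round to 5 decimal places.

0.64352

T = 335/365 years.
Growth of 1 USD over T: (1 + 0.0361)^(335/365) = 1.0330844.
AUD accumulates by (1 + 0.0545)^(335/365) = 1.0499107.
Forward (USD per AUD) = 0.654 × 1.0330844 / 1.0499107 = 0.6435187.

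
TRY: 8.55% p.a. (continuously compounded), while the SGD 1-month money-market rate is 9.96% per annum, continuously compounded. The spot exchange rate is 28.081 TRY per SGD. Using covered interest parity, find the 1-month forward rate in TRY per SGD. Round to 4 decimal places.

28.0480

T = 1/12 years.
Growth of 1 TRY over T: e^(0.0855×1/12) = 1.00715044.
Growth of 1 SGD over T: e^(0.0996×1/12) = 1.00833454.
Forward (TRY per SGD) = 28.081 × 1.00715044 / 1.00833454 = 28.048024.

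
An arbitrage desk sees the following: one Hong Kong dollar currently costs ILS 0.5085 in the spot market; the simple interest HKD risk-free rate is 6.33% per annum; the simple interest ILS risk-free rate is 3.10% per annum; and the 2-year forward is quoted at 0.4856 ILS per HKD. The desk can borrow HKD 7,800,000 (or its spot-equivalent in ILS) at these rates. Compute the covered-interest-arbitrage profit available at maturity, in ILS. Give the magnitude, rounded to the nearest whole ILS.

ILS 54,990

T = 2 years.
Route A — deposit HKD, sell forward: 7,800,000 × 1.126600 × 0.4856 = ILS 4,267,200.29.
Route B — convert at spot, deposit ILS: 7,800,000 × 0.5085 × 1.062000 = ILS 4,212,210.60.
The quoted forward overvalues HKD, so borrow ILS, buy HKD at spot, deposit the HKD at 6.33%, and sell the proceeds forward at 0.4856.
The gap between the two covered legs is ILS 54,990.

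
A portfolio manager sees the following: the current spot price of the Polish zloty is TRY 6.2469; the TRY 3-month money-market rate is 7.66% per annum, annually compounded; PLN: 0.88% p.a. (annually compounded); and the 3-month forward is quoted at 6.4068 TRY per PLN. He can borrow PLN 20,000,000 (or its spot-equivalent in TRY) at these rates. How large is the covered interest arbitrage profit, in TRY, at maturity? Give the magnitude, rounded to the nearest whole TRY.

T = 3/12 years.
Invest the PLN and cover forward: 20,000,000 × 1.00219277704 × 6.4068 = TRY 128,416,973.68.
Convert at spot and invest in TRY: 20,000,000 × 6.2469 × 1.01862327153 = TRY 127,264,754.30.
The quoted forward overvalues PLN, so borrow TRY, buy PLN at spot, deposit the PLN at 0.88%, and sell the proceeds forward at 6.4068.
The gap between the two covered legs is TRY 1,152,219.

TRY 1,152,219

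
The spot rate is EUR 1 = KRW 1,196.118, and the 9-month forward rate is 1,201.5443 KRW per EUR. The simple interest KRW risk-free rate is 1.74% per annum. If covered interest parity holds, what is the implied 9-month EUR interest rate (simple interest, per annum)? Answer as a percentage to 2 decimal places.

T = 9/12 years.
F/S = 1201.5443/1196.118 = 1.0045366 = (growth of KRW) / (growth of EUR).
The KRW side grows by 1 + 0.0174×9/12 = 1.013050.
Hence g_EUR = 1.008475.
(1.008475 − 1)/T = 0.011300, i.e. 1.13%.

1.13%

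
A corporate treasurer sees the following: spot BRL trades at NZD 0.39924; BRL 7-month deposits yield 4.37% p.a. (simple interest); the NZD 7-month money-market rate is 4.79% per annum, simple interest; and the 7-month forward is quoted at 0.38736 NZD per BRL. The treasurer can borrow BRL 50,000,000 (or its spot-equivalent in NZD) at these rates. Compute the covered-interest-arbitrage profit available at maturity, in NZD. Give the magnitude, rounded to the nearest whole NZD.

T = 7/12 years.
Invest the BRL and cover forward: 50,000,000 × 1.0254916667 × 0.38736 = NZD 19,861,722.60.
Convert at spot and invest in NZD: 50,000,000 × 0.39924 × 1.0279416667 = NZD 20,519,771.55.
The quoted forward undervalues BRL, so borrow BRL, convert to NZD at spot, deposit the NZD at 4.79%, and buy BRL forward at 0.38736 to cover the loan.
Profit = 20,519,771.55 − 19,861,722.60 = NZD 658,049.

NZD 658,049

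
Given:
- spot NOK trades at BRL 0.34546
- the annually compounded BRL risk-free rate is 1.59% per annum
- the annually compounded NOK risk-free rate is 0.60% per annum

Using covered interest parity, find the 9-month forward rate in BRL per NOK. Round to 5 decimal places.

T = 9/12 years.
BRL accumulates by (1 + 0.0159)^(9/12) = 1.0119015.
NOK accumulates by (1 + 0.0060)^(9/12) = 1.0044966.
Forward (BRL per NOK) = 0.34546 × 1.0119015 / 1.0044966 = 0.3480066.

0.34801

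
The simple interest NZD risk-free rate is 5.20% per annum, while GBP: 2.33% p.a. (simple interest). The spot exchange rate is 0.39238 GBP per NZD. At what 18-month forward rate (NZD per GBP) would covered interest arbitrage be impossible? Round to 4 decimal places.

2.6546

T = 18/12 years.
Growth of 1 GBP over T: 1 + 0.0233×18/12 = 1.034950.
Growth of 1 NZD over T: 1 + 0.0520×18/12 = 1.078000.
CIP: F = S · (grow GBP)/(grow NZD) = 0.39238 × 1.034950/1.078000 = 0.3767103 GBP per NZD.
Quoted the other way: 1/0.3767103 = 2.6546 NZD per GBP.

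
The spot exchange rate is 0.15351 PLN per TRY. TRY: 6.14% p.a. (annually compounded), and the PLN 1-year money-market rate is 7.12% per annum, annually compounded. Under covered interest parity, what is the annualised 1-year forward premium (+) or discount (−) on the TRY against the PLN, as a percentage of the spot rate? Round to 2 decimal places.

+0.92%

T = 1 year.
CIP forward (PLN per TRY) = 0.15351 × 1.071200/1.061400 = 0.15492737.
(F − S)/S ÷ T = (0.15492737 − 0.15351)/0.15351/1 = 0.009233 → 0.92%.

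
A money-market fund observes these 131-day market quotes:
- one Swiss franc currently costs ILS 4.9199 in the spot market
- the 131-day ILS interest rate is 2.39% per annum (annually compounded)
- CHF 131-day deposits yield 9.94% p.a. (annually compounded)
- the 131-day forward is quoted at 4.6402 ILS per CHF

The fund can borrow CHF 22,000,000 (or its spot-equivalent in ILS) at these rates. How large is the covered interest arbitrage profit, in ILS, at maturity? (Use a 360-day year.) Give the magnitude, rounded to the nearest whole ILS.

ILS 3,506,019

T = 131/360 years.
Route A — deposit CHF, sell forward: 22,000,000 × 1.03508523546 × 4.6402 = ILS 105,666,055.21.
Route B — convert at spot, deposit ILS: 22,000,000 × 4.9199 × 1.00863168274 = ILS 109,172,074.35.
The quoted forward undervalues CHF, so borrow CHF, convert to ILS at spot, deposit the ILS at 2.39%, and buy CHF forward at 4.6402 to cover the loan.
The gap between the two covered legs is ILS 3,506,019.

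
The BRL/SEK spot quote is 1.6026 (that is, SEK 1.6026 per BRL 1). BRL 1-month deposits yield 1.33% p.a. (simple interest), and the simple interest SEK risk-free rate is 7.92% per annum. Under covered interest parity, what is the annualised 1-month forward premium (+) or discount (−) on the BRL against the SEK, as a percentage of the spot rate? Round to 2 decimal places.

T = 1/12 years.
No-arbitrage forward: 1.6026 × 1.006600 / 1.0011083 = 1.6113913 SEK/BRL.
Annualised premium = (F − S)/S × (1/T) = (1.6113913 − 1.6026)/1.6026 ÷ (1/12) = 6.58%.

+6.58%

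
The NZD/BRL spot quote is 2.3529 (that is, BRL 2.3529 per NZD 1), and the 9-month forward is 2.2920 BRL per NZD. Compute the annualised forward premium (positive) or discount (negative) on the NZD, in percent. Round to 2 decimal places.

T = 9/12 years.
(F − S)/S = (2.2920 − 2.3529)/2.3529 = -0.0258830.
Annualise by dividing by T: -0.0258830 / (9/12) = -0.034511 → -3.45%.

-3.45%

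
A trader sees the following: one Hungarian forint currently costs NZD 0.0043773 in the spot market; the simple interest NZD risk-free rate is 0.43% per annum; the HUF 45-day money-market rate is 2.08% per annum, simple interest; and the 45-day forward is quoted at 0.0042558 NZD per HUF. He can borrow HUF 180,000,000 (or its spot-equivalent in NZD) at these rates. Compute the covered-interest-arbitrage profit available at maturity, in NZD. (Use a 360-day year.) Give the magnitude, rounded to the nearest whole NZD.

NZD 20,302

T = 45/360 years.
Invest the HUF and cover forward: 180,000,000 × 1.002600 × 0.0042558 = NZD 768,035.71.
Convert at spot and invest in NZD: 180,000,000 × 0.0043773 × 1.0005375 = NZD 788,337.50.
The quoted forward undervalues HUF, so borrow HUF, convert to NZD at spot, deposit the NZD at 0.43%, and buy HUF forward at 0.0042558 to cover the loan.
Profit = 788,337.50 − 768,035.71 = NZD 20,302.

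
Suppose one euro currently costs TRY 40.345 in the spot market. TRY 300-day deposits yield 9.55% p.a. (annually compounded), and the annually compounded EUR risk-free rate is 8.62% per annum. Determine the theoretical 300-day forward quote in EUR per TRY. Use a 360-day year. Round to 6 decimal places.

0.024611

T = 300/360 years.
Growth of 1 TRY over T: (1 + 0.0955)^(300/360) = 1.0789724.
Growth of 1 EUR over T: (1 + 0.0862)^(300/360) = 1.0713339.
Forward (TRY per EUR) = 40.345 × 1.0789724 / 1.0713339 = 40.63266.
Invert for EUR per TRY: 1 / 40.63266 = 0.024611.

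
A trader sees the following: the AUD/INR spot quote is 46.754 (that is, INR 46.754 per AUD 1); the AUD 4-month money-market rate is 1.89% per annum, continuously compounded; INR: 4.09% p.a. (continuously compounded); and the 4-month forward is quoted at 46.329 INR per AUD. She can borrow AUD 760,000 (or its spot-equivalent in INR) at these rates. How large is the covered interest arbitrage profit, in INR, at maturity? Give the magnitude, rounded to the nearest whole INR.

INR 588,228

T = 4/12 years.
Keep in AUD, deliver into the forward: 760,000·1.0063198867·46.329 = INR 35,432,563.46.
Swap to INR now, deposit: 760,000·46.754·1.013726691 = INR 36,020,791.06.
The quoted forward undervalues AUD, so borrow AUD, convert to INR at spot, deposit the INR at 4.09%, and buy AUD forward at 46.329 to cover the loan.
The gap between the two covered legs is INR 588,228.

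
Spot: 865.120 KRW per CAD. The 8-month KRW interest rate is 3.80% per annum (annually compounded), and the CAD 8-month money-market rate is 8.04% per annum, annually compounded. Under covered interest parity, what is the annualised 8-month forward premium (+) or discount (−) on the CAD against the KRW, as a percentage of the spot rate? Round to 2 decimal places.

T = 8/12 years.
No-arbitrage forward: 865.12 × 1.0251755 / 1.0529063 = 842.335000 KRW/CAD.
(F − S)/S ÷ T = (842.335000 − 865.12)/865.12/(8/12) = -0.039506 → -3.95%.

-3.95%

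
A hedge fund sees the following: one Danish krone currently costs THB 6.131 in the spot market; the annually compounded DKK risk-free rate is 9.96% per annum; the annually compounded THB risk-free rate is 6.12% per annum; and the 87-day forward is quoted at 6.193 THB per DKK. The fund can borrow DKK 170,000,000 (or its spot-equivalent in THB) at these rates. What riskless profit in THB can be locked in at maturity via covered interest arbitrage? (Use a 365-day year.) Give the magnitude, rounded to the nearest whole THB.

T = 87/365 years.
Invest the DKK and cover forward: 170,000,000 × 1.022889103792 × 6.193 = THB 1,076,907,877.36.
Convert at spot and invest in THB: 170,000,000 × 6.131 × 1.014259143387 = THB 1,057,131,877.38.
The quoted forward overvalues DKK, so borrow THB, buy DKK at spot, deposit the DKK at 9.96%, and sell the proceeds forward at 6.193.
The gap between the two covered legs is THB 19,776,000.

THB 19,776,000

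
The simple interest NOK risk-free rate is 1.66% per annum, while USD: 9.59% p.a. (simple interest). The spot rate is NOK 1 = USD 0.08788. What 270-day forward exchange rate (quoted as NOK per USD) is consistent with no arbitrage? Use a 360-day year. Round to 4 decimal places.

10.7478

T = 270/360 years.
USD growth factor: 1 + 0.0959×270/360 = 1.071925.
Growth of 1 NOK over T: 1 + 0.0166×270/360 = 1.012450.
Forward (USD per NOK) = 0.08788 × 1.071925 / 1.012450 = 0.093042391.
Invert for NOK per USD: 1 / 0.093042391 = 10.7478.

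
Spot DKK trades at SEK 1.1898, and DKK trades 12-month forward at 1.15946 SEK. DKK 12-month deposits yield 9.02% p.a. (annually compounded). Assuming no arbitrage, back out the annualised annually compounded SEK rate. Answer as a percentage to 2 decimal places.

T = 1 year.
F/S = 1.15946/1.1898 = 0.9744999 = (growth of SEK) / (growth of DKK).
The DKK side grows by (1 + 0.0902)^1 = 1.090200.
So the SEK growth factor = 1.0623998.
r = 1.0623998^(1/1) − 1 = 0.062400 → 6.24%.

6.24%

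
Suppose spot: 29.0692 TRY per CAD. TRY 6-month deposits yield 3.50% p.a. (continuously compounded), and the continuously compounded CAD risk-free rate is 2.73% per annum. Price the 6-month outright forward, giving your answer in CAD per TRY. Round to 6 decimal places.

0.034268

T = 6/12 years.
Growth of 1 TRY over T: e^(0.0350×6/12) = 1.017654.
CAD growth factor: e^(0.0273×6/12) = 1.0137436.
So F = 29.0692 × 1.017654 / 1.0137436 = 29.18133 (TRY/CAD).
Quoted the other way: 1/29.18133 = 0.034268 CAD per TRY.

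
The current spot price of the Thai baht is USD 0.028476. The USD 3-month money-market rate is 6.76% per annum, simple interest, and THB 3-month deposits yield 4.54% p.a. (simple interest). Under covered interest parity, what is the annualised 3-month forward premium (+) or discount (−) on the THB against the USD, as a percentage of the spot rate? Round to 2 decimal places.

T = 3/12 years.
CIP forward (USD per THB) = 0.028476 × 1.016900/1.011350 = 0.028632268.
Annualised premium = (F − S)/S × (1/T) = (0.028632268 − 0.028476)/0.028476 ÷ (3/12) = 2.20%.

+2.20%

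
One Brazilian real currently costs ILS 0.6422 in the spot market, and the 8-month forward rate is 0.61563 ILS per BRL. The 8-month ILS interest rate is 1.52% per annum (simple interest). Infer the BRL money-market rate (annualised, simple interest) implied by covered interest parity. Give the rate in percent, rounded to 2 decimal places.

8.06%

T = 8/12 years.
CIP gives F = S · g_ILS/g_BRL, so g_ILS/g_BRL = 0.61563/0.6422 = 0.9586266.
The ILS side grows by 1 + 0.0152×8/12 = 1.0101333.
So the BRL growth factor = 1.0537297.
r = (1.0537297 − 1)/(8/12) = 0.080595 → 8.06%.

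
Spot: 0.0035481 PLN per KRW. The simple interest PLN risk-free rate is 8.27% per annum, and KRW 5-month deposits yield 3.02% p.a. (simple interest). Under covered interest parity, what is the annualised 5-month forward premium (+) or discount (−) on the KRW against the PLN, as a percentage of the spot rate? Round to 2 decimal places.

T = 5/12 years.
CIP forward (PLN per KRW) = 0.0035481 × 1.0344583/1.0125833 = 0.0036247502.
(F − S)/S ÷ T = (0.0036247502 − 0.0035481)/0.0035481/(5/12) = 0.051848 → 5.18%.

+5.18%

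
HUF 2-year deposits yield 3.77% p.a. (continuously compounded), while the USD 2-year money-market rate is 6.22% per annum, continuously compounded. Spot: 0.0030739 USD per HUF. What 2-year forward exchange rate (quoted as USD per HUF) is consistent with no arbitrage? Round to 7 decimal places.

T = 2 years.
USD accumulates by e^(0.0622×2) = 1.1324688.
Growth of 1 HUF over T: e^(0.0377×2) = 1.0783154.
So F = 0.0030739 × 1.1324688 / 1.0783154 = 0.003228272 (USD/HUF).

0.0032283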